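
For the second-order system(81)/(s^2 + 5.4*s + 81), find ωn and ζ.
Standard form: ωn²/(s²+2ζωn·s+ωn²).
const=81=ωn² → ωn=9, s coeff=5.4=2ζωn → ζ=0.3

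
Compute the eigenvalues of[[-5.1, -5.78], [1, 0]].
Eigenvalues solve det(λI - A) = 0.
Characteristic polynomial: λ^2 + 5.1*λ + 5.78 = 0.
Factor: (λ + 1.7)(λ + 3.4) = 0.
Roots: -1.7, -3.4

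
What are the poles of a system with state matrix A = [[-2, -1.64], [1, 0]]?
Eigenvalues solve det(λI - A) = 0.
Characteristic polynomial: λ^2 + 2*λ + 1.64 = 0.
Roots: -1 + 0.8j, -1 - 0.8j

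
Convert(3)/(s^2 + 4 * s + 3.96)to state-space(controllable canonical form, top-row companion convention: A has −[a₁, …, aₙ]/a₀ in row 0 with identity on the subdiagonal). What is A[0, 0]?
Reachable canonical form for den = s^2 + 4*s + 3.96: top row of A = -[a₁,a₂,...,aₙ]/a₀, ones on the subdiagonal, zeros elsewhere.
A = [[-4, -3.96], [1, 0]].
A[0,0] = -4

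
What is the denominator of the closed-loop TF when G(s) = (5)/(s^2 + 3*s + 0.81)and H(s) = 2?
Characteristic poly = G_den * H_den + G_num * H_num = (s^2 + 3*s + 0.81) + (10) = s^2 + 3*s + 10.81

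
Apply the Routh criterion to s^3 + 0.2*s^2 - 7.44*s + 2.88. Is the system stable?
Routh array:
s^3: [1, -7.44]; s^2: [0.2, 2.88]; s^1: [-21.84]; s^0: [2.88]
First column: [1, 0.2, -21.84, 2.88]. Sign changes = 2.
No, unstable (2 RHP root(s))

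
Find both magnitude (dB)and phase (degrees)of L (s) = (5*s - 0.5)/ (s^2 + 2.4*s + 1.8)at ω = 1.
Substitute s = j*1: L(j1) = 1.8125 + 0.8125j.
|L| = 20*log₁₀(sqrt(Re²+Im²)) = 5.96 dB.
∠L = atan2(Im, Re) = 24.15°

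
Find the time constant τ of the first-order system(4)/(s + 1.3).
First-order system: τ = -1/pole. Pole = -1.3. τ = -1/(-1.3) = 0.7692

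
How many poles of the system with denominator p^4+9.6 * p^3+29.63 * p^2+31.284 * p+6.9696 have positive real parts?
p^4 + 9.6*p^3 + 29.63*p^2 + 31.284*p + 6.9696 = (p + 3.3)(p + 1.6)(p + 0.3)(p + 4.4). Poles: -0.3, -1.6, -3.3, -4.4. RHP poles (Re>0): 0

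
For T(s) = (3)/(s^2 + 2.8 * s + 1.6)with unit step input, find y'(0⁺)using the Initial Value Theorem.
IVT: y'(0⁺) = lim_{s→∞} s²·Y(s) = lim_{s→∞} s·T(s).
deg(num) = 0, deg(den) = 2, relative degree = 2 ≥ 2, so s·T(s) → 0. Initial slope = 0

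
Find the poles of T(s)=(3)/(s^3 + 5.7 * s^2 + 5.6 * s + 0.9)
Set denominator = 0: s^3 + 5.7*s^2 + 5.6*s + 0.9 = (s + 1)(s + 0.2)(s + 4.5) = 0 → Poles: -0.2, -1, -4.5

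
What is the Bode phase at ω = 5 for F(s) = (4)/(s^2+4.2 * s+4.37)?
Substitute s = j*5: F(j5) = -0.0952231 - 0.0969309j.
∠F(j5) = atan2(Im, Re) = atan2(-0.0969309, -0.0952231) = -134.49°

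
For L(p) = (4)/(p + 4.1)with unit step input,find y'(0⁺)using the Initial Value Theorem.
IVT: y'(0⁺) = lim_{p→∞} p²·Y(p) = lim_{p→∞} p·L(p).
deg(num) = 0, deg(den) = 1, relative degree = 1, so p·L(p) → (leading num)/(leading den) = 4/1 = 4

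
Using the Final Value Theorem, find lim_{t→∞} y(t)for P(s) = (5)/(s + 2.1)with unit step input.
FVT: lim_{t→∞} y(t) = lim_{s→0} s*Y(s) where Y(s) = P(s)/s.
= lim_{s→0} P(s) = P(0) = num(0)/den(0) = 5/2.1 = 2.381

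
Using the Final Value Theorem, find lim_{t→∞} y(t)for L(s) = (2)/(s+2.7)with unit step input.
FVT: lim_{t→∞} y(t) = lim_{s→0} s*Y(s) where Y(s) = L(s)/s.
= lim_{s→0} L(s) = L(0) = num(0)/den(0) = 2/2.7 = 0.7407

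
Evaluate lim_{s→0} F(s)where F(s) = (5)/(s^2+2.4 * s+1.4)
DC gain = F(0) = num(0)/den(0) = 5/1.4 = 3.571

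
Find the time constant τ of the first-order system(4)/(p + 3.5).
First-order system: τ = -1/pole. Pole = -3.5. τ = -1/(-3.5) = 0.2857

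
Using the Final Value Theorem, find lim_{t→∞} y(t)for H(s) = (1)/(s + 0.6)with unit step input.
FVT: lim_{t→∞} y(t) = lim_{s→0} s*Y(s) where Y(s) = H(s)/s.
= lim_{s→0} H(s) = H(0) = num(0)/den(0) = 1/0.6 = 1.667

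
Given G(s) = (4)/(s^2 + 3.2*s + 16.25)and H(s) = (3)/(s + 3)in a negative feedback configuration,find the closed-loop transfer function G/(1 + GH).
Closed-loop T = G/(1+GH).
Numerator: G_num * H_den = 4*s + 12.
Denominator: G_den * H_den + G_num * H_num = (s^3 + 6.2*s^2 + 25.85*s + 48.75) + (12) = s^3 + 6.2*s^2 + 25.85*s + 60.75.
T(s) = (4*s + 12)/(s^3 + 6.2*s^2 + 25.85*s + 60.75)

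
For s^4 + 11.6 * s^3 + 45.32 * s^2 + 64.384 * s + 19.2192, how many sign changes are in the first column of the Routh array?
Routh array:
s^4: [1, 45.32, 19.2192]; s^3: [11.6, 64.384]; s^2: [39.7697, 19.2192]; s^1: [58.7782]; s^0: [19.2192]
First column: [1, 11.6, 39.7697, 58.7782, 19.2192]. Sign changes = 0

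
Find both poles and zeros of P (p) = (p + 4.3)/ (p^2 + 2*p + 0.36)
Set denominator = 0: p^2 + 2*p + 0.36 = (p + 0.2)(p + 1.8) = 0 → Poles: -0.2, -1.8
Set numerator = 0: p + 4.3 = 0 → Zeros: -4.3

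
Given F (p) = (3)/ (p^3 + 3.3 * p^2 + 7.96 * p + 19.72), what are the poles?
Set denominator = 0: p^3 + 3.3*p^2 + 7.96*p + 19.72 = (p + 2.9)(p^2 + 0.4*p + 6.8) = 0 → Poles: -0.2 + 2.6j, -0.2 - 2.6j, -2.9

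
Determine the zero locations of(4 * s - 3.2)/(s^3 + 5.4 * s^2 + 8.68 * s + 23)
Set numerator = 0: 4*s - 3.2 = 0 → Zeros: 0.8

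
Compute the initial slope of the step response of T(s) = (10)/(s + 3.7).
IVT: y'(0⁺) = lim_{s→∞} s²·Y(s) = lim_{s→∞} s·T(s).
deg(num) = 0, deg(den) = 1, relative degree = 1, so s·T(s) → (leading num)/(leading den) = 10/1 = 10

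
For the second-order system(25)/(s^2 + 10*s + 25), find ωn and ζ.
Standard form: ωn²/(s²+2ζωn·s+ωn²).
const=25=ωn² → ωn=5, s coeff=10=2ζωn → ζ=1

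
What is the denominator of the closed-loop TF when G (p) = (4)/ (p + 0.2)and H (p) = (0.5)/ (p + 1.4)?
Characteristic poly = G_den * H_den + G_num * H_num = (p^2 + 1.6*p + 0.28) + (2) = p^2 + 1.6*p + 2.28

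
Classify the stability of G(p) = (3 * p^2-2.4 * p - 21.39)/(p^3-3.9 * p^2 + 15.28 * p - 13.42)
Denominator: p^3 - 3.9*p^2 + 15.28*p - 13.42 = (p - 1.1)(p^2 - 2.8*p + 12.2). Poles: 1.1, 1.4 + 3.2j, 1.4 - 3.2j. Unstable (3 pole(s) in RHP)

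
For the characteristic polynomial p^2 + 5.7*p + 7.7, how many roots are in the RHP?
p^2 + 5.7*p + 7.7 = (p + 2.2)(p + 3.5). Poles: -2.2, -3.5. RHP poles (Re>0): 0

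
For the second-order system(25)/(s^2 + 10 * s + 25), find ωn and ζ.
Standard form: ωn²/(s²+2ζωn·s+ωn²).
const=25=ωn² → ωn=5, s coeff=10=2ζωn → ζ=1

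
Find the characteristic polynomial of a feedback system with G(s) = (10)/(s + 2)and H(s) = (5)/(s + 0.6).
Characteristic poly = G_den * H_den + G_num * H_num = (s^2 + 2.6*s + 1.2) + (50) = s^2 + 2.6*s + 51.2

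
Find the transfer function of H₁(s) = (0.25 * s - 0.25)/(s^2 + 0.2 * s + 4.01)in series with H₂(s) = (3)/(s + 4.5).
Series: H = H₁ · H₂ = (n₁·n₂)/(d₁·d₂).
Num: n₁·n₂ = 0.75*s - 0.75. Den: d₁·d₂ = s^3 + 4.7*s^2 + 4.91*s + 18.045.
H(s) = (0.75*s - 0.75)/(s^3 + 4.7*s^2 + 4.91*s + 18.045)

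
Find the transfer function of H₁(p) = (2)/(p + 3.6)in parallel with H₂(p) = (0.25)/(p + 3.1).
Parallel: H = H₁ + H₂ = (n₁·d₂ + n₂·d₁)/(d₁·d₂).
n₁·d₂ = 2*p + 6.2. n₂·d₁ = 0.25*p + 0.9. Sum = 2.25*p + 7.1. d₁·d₂ = p^2 + 6.7*p + 11.16.
H(p) = (2.25*p + 7.1)/(p^2 + 6.7*p + 11.16)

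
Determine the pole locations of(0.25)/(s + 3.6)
Set denominator = 0: s + 3.6 = 0 → Poles: -3.6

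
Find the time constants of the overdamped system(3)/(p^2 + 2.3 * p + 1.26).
Overdamped: real poles at -1.4, -0.9. τ = -1/pole → τ₁ = 0.7143, τ₂ = 1.111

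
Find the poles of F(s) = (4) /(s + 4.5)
Set denominator = 0: s + 4.5 = 0 → Poles: -4.5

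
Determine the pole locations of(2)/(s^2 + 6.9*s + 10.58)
Set denominator = 0: s^2 + 6.9*s + 10.58 = (s + 4.6)(s + 2.3) = 0 → Poles: -2.3, -4.6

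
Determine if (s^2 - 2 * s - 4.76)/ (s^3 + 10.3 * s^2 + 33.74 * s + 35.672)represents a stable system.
Denominator: s^3 + 10.3*s^2 + 33.74*s + 35.672 = (s + 4.9)(s + 2.6)(s + 2.8). Poles: -2.6, -2.8, -4.9. All Re(p)<0: Yes (stable)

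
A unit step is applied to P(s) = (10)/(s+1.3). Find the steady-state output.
FVT: lim_{t→∞} y(t) = lim_{s→0} s*Y(s) where Y(s) = P(s)/s.
= lim_{s→0} P(s) = P(0) = num(0)/den(0) = 10/1.3 = 7.692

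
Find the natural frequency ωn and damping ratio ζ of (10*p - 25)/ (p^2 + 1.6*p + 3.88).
Underdamped: complex pole -0.8 + 1.8j. ωn = |pole| = 1.97, ζ = -Re(pole)/ωn = 0.4061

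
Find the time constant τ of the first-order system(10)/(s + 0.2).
First-order system: τ = -1/pole. Pole = -0.2. τ = -1/(-0.2) = 5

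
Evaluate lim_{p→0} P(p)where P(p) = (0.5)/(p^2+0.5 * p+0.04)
DC gain = P(0) = num(0)/den(0) = 0.5/0.04 = 12.5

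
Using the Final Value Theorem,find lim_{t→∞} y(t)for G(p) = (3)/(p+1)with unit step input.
FVT: lim_{t→∞} y(t) = lim_{p→0} p*Y(p) where Y(p) = G(p)/p.
= lim_{p→0} G(p) = G(0) = num(0)/den(0) = 3/1 = 3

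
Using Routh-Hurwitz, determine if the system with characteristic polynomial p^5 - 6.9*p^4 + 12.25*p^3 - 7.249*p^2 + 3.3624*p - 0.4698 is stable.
Routh array:
p^5: [1, 12.25, 3.3624]; p^4: [-6.9, -7.249, -0.4698]; p^3: [11.1994, 3.29431]; p^2: [-5.21936, -0.4698]; p^1: [2.28624]; p^0: [-0.4698]
First column: [1, -6.9, 11.1994, -5.21936, 2.28624, -0.4698]. Sign changes = 5.
No, unstable (5 RHP root(s))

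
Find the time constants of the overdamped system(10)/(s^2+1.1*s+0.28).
Overdamped: real poles at -0.4, -0.7. τ = -1/pole → τ₁ = 2.5, τ₂ = 1.429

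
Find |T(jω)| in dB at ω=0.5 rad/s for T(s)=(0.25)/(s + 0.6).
Substitute s = j*0.5: T(j0.5) = 0.245902 - 0.204918j.
|T(j0.5)| = sqrt(Re² + Im²) = 0.3201.
20*log₁₀(0.3201) = -9.89 dB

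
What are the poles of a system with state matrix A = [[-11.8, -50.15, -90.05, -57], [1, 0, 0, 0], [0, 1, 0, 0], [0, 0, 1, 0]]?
Eigenvalues solve det(λI - A) = 0.
Characteristic polynomial: λ^4 + 11.8*λ^3 + 50.15*λ^2 + 90.05*λ + 57 = 0.
Factor: (λ + 4)(λ + 3.8)(λ + 2.5)(λ + 1.5) = 0.
Roots: -1.5, -2.5, -3.8, -4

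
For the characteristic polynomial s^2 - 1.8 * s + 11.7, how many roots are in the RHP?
Poles: 0.9 + 3.3j, 0.9 - 3.3j. RHP poles (Re>0): 2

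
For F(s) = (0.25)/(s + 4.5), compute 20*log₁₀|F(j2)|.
Substitute s = j*2: F(j2) = 0.0463918 - 0.0206186j.
|F(j2)| = sqrt(Re² + Im²) = 0.05077.
20*log₁₀(0.05077) = -25.89 dB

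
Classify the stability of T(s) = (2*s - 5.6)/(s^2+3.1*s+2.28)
Denominator: s^2 + 3.1*s + 2.28 = (s + 1.2)(s + 1.9). Poles: -1.2, -1.9. Stable (all poles in LHP)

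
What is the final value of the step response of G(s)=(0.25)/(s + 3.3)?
FVT: lim_{t→∞} y(t) = lim_{s→0} s*Y(s) where Y(s) = G(s)/s.
= lim_{s→0} G(s) = G(0) = num(0)/den(0) = 0.25/3.3 = 0.07576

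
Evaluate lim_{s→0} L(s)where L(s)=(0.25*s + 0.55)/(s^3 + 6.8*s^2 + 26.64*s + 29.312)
DC gain = L(0) = num(0)/den(0) = 0.55/29.312 = 0.01876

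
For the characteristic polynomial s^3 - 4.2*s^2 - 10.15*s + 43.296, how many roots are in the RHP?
s^3 - 4.2*s^2 - 10.15*s + 43.296 = (s - 3.3)(s - 4.1)(s + 3.2). Poles: -3.2, 3.3, 4.1. RHP poles (Re>0): 2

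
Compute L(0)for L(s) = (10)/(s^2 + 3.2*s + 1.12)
DC gain = L(0) = num(0)/den(0) = 10/1.12 = 8.929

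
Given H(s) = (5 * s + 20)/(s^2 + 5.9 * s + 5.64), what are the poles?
Set denominator = 0: s^2 + 5.9*s + 5.64 = (s + 1.2)(s + 4.7) = 0 → Poles: -1.2, -4.7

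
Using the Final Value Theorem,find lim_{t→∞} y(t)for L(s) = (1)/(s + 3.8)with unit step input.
FVT: lim_{t→∞} y(t) = lim_{s→0} s*Y(s) where Y(s) = L(s)/s.
= lim_{s→0} L(s) = L(0) = num(0)/den(0) = 1/3.8 = 0.2632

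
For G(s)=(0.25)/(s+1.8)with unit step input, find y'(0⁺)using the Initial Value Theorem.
IVT: y'(0⁺) = lim_{s→∞} s²·Y(s) = lim_{s→∞} s·G(s).
deg(num) = 0, deg(den) = 1, relative degree = 1, so s·G(s) → (leading num)/(leading den) = 0.25/1 = 0.25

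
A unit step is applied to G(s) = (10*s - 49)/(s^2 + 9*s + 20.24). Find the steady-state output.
FVT: lim_{t→∞} y(t) = lim_{s→0} s*Y(s) where Y(s) = G(s)/s.
= lim_{s→0} G(s) = G(0) = num(0)/den(0) = -49/20.24 = -2.421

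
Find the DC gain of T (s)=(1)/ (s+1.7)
DC gain = T(0) = num(0)/den(0) = 1/1.7 = 0.5882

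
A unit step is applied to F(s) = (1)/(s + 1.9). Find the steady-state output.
FVT: lim_{t→∞} y(t) = lim_{s→0} s*Y(s) where Y(s) = F(s)/s.
= lim_{s→0} F(s) = F(0) = num(0)/den(0) = 1/1.9 = 0.5263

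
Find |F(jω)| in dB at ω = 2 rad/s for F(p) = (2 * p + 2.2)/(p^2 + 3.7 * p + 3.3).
Substitute p = j*2: F(j2) = 0.507873 - 0.345339j.
|F(j2)| = sqrt(Re² + Im²) = 0.6142.
20*log₁₀(0.6142) = -4.23 dB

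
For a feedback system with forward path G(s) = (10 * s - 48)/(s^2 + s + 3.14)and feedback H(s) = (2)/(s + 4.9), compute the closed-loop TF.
Closed-loop T = G/(1+GH).
Numerator: G_num * H_den = 10*s^2 + s - 235.2.
Denominator: G_den * H_den + G_num * H_num = (s^3 + 5.9*s^2 + 8.04*s + 15.386) + (20*s - 96) = s^3 + 5.9*s^2 + 28.04*s - 80.614.
T(s) = (10*s^2 + s - 235.2)/(s^3 + 5.9*s^2 + 28.04*s - 80.614)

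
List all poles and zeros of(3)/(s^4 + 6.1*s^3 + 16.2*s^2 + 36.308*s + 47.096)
Set denominator = 0: s^4 + 6.1*s^3 + 16.2*s^2 + 36.308*s + 47.096 = (s + 2.9)(s + 2.8)(s^2 + 0.4*s + 5.8) = 0 → Poles: -0.2 + 2.4j, -0.2 - 2.4j, -2.8, -2.9
Numerator is a nonzero constant (3) → Zeros: none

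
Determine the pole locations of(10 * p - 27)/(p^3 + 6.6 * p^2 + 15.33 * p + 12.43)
Set denominator = 0: p^3 + 6.6*p^2 + 15.33*p + 12.43 = (p + 2.2)(p^2 + 4.4*p + 5.65) = 0 → Poles: -2.2, -2.2 + 0.9j, -2.2 - 0.9j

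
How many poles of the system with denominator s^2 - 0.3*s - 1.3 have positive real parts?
s^2 - 0.3*s - 1.3 = (s - 1.3)(s + 1). Poles: -1, 1.3. RHP poles (Re>0): 1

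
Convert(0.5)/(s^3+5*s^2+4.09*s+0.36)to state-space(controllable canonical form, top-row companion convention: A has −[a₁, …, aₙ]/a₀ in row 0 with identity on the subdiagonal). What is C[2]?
Reachable canonical form: C = numerator coefficients (right-aligned, zero-padded to length n).
num = 0.5, C = [[0, 0, 0.5]].
C[2] = 0.5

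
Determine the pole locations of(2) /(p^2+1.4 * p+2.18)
Set denominator = 0: p^2 + 1.4*p + 2.18 = 0 → Poles: -0.7 + 1.3j, -0.7 - 1.3j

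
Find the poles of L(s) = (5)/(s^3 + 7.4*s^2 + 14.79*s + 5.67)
Set denominator = 0: s^3 + 7.4*s^2 + 14.79*s + 5.67 = (s + 0.5)(s + 4.2)(s + 2.7) = 0 → Poles: -0.5, -2.7, -4.2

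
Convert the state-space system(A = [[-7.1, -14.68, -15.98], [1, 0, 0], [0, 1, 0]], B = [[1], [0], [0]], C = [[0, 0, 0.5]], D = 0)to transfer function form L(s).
L(s) = C(sI - A)⁻¹B + D.
Characteristic polynomial det(sI - A) = s^3 + 7.1*s^2 + 14.68*s + 15.98.
Numerator from C·adj(sI-A)·B + D·det(sI-A) = 0.5.
L(s) = (0.5)/(s^3 + 7.1*s^2 + 14.68*s + 15.98)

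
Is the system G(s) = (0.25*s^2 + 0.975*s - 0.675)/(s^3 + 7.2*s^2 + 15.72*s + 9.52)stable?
Denominator: s^3 + 7.2*s^2 + 15.72*s + 9.52 = (s + 2.8)(s + 1)(s + 3.4). Poles: -1, -2.8, -3.4. All Re(p)<0: Yes (stable)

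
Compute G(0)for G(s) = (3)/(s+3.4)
DC gain = G(0) = num(0)/den(0) = 3/3.4 = 0.8824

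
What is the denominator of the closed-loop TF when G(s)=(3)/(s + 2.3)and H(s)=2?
Characteristic poly = G_den * H_den + G_num * H_num = (s + 2.3) + (6) = s + 8.3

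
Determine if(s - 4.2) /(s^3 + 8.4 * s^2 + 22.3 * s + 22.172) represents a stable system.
Denominator: s^3 + 8.4*s^2 + 22.3*s + 22.172 = (s + 4.6)(s^2 + 3.8*s + 4.82). Poles: -1.9 + 1.1j, -1.9 - 1.1j, -4.6. All Re(p)<0: Yes (stable)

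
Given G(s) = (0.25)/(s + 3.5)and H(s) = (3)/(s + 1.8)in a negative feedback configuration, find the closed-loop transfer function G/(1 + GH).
Closed-loop T = G/(1+GH).
Numerator: G_num * H_den = 0.25*s + 0.45.
Denominator: G_den * H_den + G_num * H_num = (s^2 + 5.3*s + 6.3) + (0.75) = s^2 + 5.3*s + 7.05.
T(s) = (0.25*s + 0.45)/(s^2 + 5.3*s + 7.05)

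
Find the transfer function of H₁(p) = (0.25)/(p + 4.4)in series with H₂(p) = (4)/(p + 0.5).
Series: H = H₁ · H₂ = (n₁·n₂)/(d₁·d₂).
Num: n₁·n₂ = 1. Den: d₁·d₂ = p^2 + 4.9*p + 2.2.
H(p) = (1)/(p^2 + 4.9*p + 2.2)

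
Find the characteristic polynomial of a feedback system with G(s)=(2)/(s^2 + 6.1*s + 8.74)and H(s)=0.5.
Characteristic poly = G_den * H_den + G_num * H_num = (s^2 + 6.1*s + 8.74) + (1) = s^2 + 6.1*s + 9.74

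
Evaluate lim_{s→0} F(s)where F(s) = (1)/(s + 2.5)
DC gain = F(0) = num(0)/den(0) = 1/2.5 = 0.4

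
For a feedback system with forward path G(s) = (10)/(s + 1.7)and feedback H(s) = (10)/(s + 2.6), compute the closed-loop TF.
Closed-loop T = G/(1+GH).
Numerator: G_num * H_den = 10*s + 26.
Denominator: G_den * H_den + G_num * H_num = (s^2 + 4.3*s + 4.42) + (100) = s^2 + 4.3*s + 104.42.
T(s) = (10*s + 26)/(s^2 + 4.3*s + 104.42)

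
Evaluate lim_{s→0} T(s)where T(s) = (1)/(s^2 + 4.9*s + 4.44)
DC gain = T(0) = num(0)/den(0) = 1/4.44 = 0.2252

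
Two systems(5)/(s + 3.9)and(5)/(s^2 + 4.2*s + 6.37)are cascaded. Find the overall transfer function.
Series: H = H₁ · H₂ = (n₁·n₂)/(d₁·d₂).
Num: n₁·n₂ = 25. Den: d₁·d₂ = s^3 + 8.1*s^2 + 22.75*s + 24.843.
H(s) = (25)/(s^3 + 8.1*s^2 + 22.75*s + 24.843)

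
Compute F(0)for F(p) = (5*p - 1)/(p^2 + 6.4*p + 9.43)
DC gain = F(0) = num(0)/den(0) = -1/9.43 = -0.106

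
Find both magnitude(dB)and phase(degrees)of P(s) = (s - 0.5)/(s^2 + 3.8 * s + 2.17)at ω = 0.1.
Substitute s = j*0.1: P(j0.1) = -0.216632 + 0.0844075j.
|P| = 20*log₁₀(sqrt(Re²+Im²)) = -12.67 dB.
∠P = atan2(Im, Re) = 158.71°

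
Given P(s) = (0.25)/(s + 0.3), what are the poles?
Set denominator = 0: s + 0.3 = 0 → Poles: -0.3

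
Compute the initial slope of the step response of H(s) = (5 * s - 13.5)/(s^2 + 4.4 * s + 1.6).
IVT: y'(0⁺) = lim_{s→∞} s²·Y(s) = lim_{s→∞} s·H(s).
deg(num) = 1, deg(den) = 2, relative degree = 1, so s·H(s) → (leading num)/(leading den) = 5/1 = 5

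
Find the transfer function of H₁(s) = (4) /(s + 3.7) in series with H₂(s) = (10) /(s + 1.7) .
Series: H = H₁ · H₂ = (n₁·n₂)/(d₁·d₂).
Num: n₁·n₂ = 40. Den: d₁·d₂ = s^2 + 5.4*s + 6.29.
H(s) = (40)/(s^2 + 5.4*s + 6.29)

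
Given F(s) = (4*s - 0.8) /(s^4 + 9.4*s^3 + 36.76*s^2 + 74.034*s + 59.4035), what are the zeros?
Set numerator = 0: 4*s - 0.8 = 0 → Zeros: 0.2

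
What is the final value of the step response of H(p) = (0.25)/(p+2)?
FVT: lim_{t→∞} y(t) = lim_{p→0} p*Y(p) where Y(p) = H(p)/p.
= lim_{p→0} H(p) = H(0) = num(0)/den(0) = 0.25/2 = 0.125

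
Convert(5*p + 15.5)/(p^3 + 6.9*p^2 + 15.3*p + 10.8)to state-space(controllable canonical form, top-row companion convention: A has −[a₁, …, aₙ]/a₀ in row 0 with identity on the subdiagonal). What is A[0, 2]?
Reachable canonical form for den = p^3 + 6.9*p^2 + 15.3*p + 10.8: top row of A = -[a₁,a₂,...,aₙ]/a₀, ones on the subdiagonal, zeros elsewhere.
A = [[-6.9, -15.3, -10.8], [1, 0, 0], [0, 1, 0]].
A[0,2] = -10.8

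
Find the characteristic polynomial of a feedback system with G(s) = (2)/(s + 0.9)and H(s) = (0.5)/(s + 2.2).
Characteristic poly = G_den * H_den + G_num * H_num = (s^2 + 3.1*s + 1.98) + (1) = s^2 + 3.1*s + 2.98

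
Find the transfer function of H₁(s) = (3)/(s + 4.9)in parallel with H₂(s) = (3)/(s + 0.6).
Parallel: H = H₁ + H₂ = (n₁·d₂ + n₂·d₁)/(d₁·d₂).
n₁·d₂ = 3*s + 1.8. n₂·d₁ = 3*s + 14.7. Sum = 6*s + 16.5. d₁·d₂ = s^2 + 5.5*s + 2.94.
H(s) = (6*s + 16.5)/(s^2 + 5.5*s + 2.94)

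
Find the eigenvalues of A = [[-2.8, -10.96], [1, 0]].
Eigenvalues solve det(λI - A) = 0.
Characteristic polynomial: λ^2 + 2.8*λ + 10.96 = 0.
Roots: -1.4 + 3j, -1.4 - 3j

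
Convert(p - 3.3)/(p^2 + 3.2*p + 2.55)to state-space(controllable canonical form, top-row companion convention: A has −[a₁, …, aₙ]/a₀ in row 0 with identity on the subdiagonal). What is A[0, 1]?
Reachable canonical form for den = p^2 + 3.2*p + 2.55: top row of A = -[a₁,a₂,...,aₙ]/a₀, ones on the subdiagonal, zeros elsewhere.
A = [[-3.2, -2.55], [1, 0]].
A[0,1] = -2.55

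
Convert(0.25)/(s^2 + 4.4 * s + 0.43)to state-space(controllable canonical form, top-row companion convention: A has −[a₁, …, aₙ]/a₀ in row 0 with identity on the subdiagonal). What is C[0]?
Reachable canonical form: C = numerator coefficients (right-aligned, zero-padded to length n).
num = 0.25, C = [[0, 0.25]].
C[0] = 0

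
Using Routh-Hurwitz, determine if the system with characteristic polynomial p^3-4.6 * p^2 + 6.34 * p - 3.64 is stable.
Routh array:
p^3: [1, 6.34]; p^2: [-4.6, -3.64]; p^1: [5.5487]; p^0: [-3.64]
First column: [1, -4.6, 5.5487, -3.64]. Sign changes = 3.
No, unstable (3 RHP root(s))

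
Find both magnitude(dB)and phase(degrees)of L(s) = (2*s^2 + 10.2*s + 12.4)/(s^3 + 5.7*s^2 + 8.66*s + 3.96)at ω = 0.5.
Substitute s = j*0.5: L(j0.5) = 2.14084 - 1.53935j.
|L| = 20*log₁₀(sqrt(Re²+Im²)) = 8.42 dB.
∠L = atan2(Im, Re) = -35.72°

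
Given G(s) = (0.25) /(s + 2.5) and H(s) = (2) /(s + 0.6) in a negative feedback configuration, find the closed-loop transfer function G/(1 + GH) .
Closed-loop T = G/(1+GH).
Numerator: G_num * H_den = 0.25*s + 0.15.
Denominator: G_den * H_den + G_num * H_num = (s^2 + 3.1*s + 1.5) + (0.5) = s^2 + 3.1*s + 2.
T(s) = (0.25*s + 0.15)/(s^2 + 3.1*s + 2)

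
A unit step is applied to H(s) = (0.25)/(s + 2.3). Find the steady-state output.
FVT: lim_{t→∞} y(t) = lim_{s→0} s*Y(s) where Y(s) = H(s)/s.
= lim_{s→0} H(s) = H(0) = num(0)/den(0) = 0.25/2.3 = 0.1087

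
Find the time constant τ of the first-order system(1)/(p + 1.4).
First-order system: τ = -1/pole. Pole = -1.4. τ = -1/(-1.4) = 0.7143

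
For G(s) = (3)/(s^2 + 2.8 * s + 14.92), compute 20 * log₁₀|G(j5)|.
Substitute s = j*5: G(j5) = -0.101611 - 0.141126j.
|G(j5)| = sqrt(Re² + Im²) = 0.1739.
20*log₁₀(0.1739) = -15.19 dB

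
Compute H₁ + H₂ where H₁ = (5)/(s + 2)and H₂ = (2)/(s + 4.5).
Parallel: H = H₁ + H₂ = (n₁·d₂ + n₂·d₁)/(d₁·d₂).
n₁·d₂ = 5*s + 22.5. n₂·d₁ = 2*s + 4. Sum = 7*s + 26.5. d₁·d₂ = s^2 + 6.5*s + 9.
H(s) = (7*s + 26.5)/(s^2 + 6.5*s + 9)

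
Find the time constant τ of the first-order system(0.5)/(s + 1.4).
First-order system: τ = -1/pole. Pole = -1.4. τ = -1/(-1.4) = 0.7143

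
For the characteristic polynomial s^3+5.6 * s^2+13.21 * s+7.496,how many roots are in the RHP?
s^3 + 5.6*s^2 + 13.21*s + 7.496 = (s + 0.8)(s^2 + 4.8*s + 9.37). Poles: -0.8, -2.4 + 1.9j, -2.4 - 1.9j. RHP poles (Re>0): 0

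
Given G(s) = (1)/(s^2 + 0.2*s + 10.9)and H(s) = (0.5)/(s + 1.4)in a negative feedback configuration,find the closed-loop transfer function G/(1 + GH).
Closed-loop T = G/(1+GH).
Numerator: G_num * H_den = s + 1.4.
Denominator: G_den * H_den + G_num * H_num = (s^3 + 1.6*s^2 + 11.18*s + 15.26) + (0.5) = s^3 + 1.6*s^2 + 11.18*s + 15.76.
T(s) = (s + 1.4)/(s^3 + 1.6*s^2 + 11.18*s + 15.76)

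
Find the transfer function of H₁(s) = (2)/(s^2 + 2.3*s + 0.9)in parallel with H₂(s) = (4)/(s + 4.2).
Parallel: H = H₁ + H₂ = (n₁·d₂ + n₂·d₁)/(d₁·d₂).
n₁·d₂ = 2*s + 8.4. n₂·d₁ = 4*s^2 + 9.2*s + 3.6. Sum = 4*s^2 + 11.2*s + 12. d₁·d₂ = s^3 + 6.5*s^2 + 10.56*s + 3.78.
H(s) = (4*s^2 + 11.2*s + 12)/(s^3 + 6.5*s^2 + 10.56*s + 3.78)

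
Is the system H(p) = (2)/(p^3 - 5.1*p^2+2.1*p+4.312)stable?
Denominator: p^3 - 5.1*p^2 + 2.1*p + 4.312 = (p - 4.4)(p - 1.4)(p + 0.7). Poles: -0.7, 1.4, 4.4. All Re(p)<0: No (unstable)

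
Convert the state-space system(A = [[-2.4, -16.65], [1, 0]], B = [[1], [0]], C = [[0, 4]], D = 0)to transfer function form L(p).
L(p) = C(pI - A)⁻¹B + D.
Characteristic polynomial det(pI - A) = p^2 + 2.4*p + 16.65.
Numerator from C·adj(pI-A)·B + D·det(pI-A) = 4.
L(p) = (4)/(p^2 + 2.4*p + 16.65)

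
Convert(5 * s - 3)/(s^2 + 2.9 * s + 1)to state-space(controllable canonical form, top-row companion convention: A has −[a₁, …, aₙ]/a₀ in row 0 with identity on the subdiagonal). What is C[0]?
Reachable canonical form: C = numerator coefficients (right-aligned, zero-padded to length n).
num = 5*s - 3, C = [[5, -3]].
C[0] = 5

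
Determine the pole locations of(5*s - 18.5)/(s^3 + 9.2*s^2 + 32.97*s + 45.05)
Set denominator = 0: s^3 + 9.2*s^2 + 32.97*s + 45.05 = (s + 3.4)(s^2 + 5.8*s + 13.25) = 0 → Poles: -2.9 + 2.2j, -2.9 - 2.2j, -3.4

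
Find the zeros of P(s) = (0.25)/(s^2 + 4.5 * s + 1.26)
Numerator is a nonzero constant (0.25) → Zeros: none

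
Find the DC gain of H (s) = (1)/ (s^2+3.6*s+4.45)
DC gain = H(0) = num(0)/den(0) = 1/4.45 = 0.2247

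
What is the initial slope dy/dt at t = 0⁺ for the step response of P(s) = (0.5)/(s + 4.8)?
IVT: y'(0⁺) = lim_{s→∞} s²·Y(s) = lim_{s→∞} s·P(s).
deg(num) = 0, deg(den) = 1, relative degree = 1, so s·P(s) → (leading num)/(leading den) = 0.5/1 = 0.5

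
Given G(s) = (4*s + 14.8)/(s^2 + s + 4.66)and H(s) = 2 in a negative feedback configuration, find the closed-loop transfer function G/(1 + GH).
Closed-loop T = G/(1+GH).
Numerator: G_num * H_den = 4*s + 14.8.
Denominator: G_den * H_den + G_num * H_num = (s^2 + s + 4.66) + (8*s + 29.6) = s^2 + 9*s + 34.26.
T(s) = (4*s + 14.8)/(s^2 + 9*s + 34.26)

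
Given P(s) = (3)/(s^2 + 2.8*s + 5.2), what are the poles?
Set denominator = 0: s^2 + 2.8*s + 5.2 = 0 → Poles: -1.4 + 1.8j, -1.4 - 1.8j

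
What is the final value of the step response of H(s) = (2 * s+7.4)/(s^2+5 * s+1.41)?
FVT: lim_{t→∞} y(t) = lim_{s→0} s*Y(s) where Y(s) = H(s)/s.
= lim_{s→0} H(s) = H(0) = num(0)/den(0) = 7.4/1.41 = 5.248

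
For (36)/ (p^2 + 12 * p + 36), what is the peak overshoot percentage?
Standard form: ωn²/(p²+2ζωn·p+ωn²) → ωn = 6, ζ = 1.
ζ ≥ 1, so the response is non-oscillatory: peak overshoot = 0%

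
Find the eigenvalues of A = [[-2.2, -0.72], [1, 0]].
Eigenvalues solve det(λI - A) = 0.
Characteristic polynomial: λ^2 + 2.2*λ + 0.72 = 0.
Factor: (λ + 1.8)(λ + 0.4) = 0.
Roots: -0.4, -1.8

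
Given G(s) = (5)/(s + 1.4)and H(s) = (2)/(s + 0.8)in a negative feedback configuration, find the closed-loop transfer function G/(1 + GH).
Closed-loop T = G/(1+GH).
Numerator: G_num * H_den = 5*s + 4.
Denominator: G_den * H_den + G_num * H_num = (s^2 + 2.2*s + 1.12) + (10) = s^2 + 2.2*s + 11.12.
T(s) = (5*s + 4)/(s^2 + 2.2*s + 11.12)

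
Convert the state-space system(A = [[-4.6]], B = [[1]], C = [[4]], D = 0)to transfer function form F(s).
F(s) = C(sI - A)⁻¹B + D.
Characteristic polynomial det(sI - A) = s + 4.6.
Numerator from C·adj(sI-A)·B + D·det(sI-A) = 4.
F(s) = (4)/(s + 4.6)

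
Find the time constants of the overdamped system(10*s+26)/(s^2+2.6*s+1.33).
Overdamped: real poles at -0.7, -1.9. τ = -1/pole → τ₁ = 1.429, τ₂ = 0.5263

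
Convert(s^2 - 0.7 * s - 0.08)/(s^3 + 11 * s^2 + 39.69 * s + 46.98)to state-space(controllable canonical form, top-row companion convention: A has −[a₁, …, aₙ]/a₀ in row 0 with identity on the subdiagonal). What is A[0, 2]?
Reachable canonical form for den = s^3 + 11*s^2 + 39.69*s + 46.98: top row of A = -[a₁,a₂,...,aₙ]/a₀, ones on the subdiagonal, zeros elsewhere.
A = [[-11, -39.69, -46.98], [1, 0, 0], [0, 1, 0]].
A[0,2] = -46.98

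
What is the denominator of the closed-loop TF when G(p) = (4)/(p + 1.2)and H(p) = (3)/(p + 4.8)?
Characteristic poly = G_den * H_den + G_num * H_num = (p^2 + 6*p + 5.76) + (12) = p^2 + 6*p + 17.76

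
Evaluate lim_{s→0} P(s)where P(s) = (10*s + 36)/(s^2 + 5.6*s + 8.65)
DC gain = P(0) = num(0)/den(0) = 36/8.65 = 4.162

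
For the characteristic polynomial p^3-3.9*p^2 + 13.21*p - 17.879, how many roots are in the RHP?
p^3 - 3.9*p^2 + 13.21*p - 17.879 = (p - 1.9)(p^2 - 2*p + 9.41). Poles: 1 + 2.9j, 1 - 2.9j, 1.9. RHP poles (Re>0): 3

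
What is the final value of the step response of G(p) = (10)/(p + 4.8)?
FVT: lim_{t→∞} y(t) = lim_{p→0} p*Y(p) where Y(p) = G(p)/p.
= lim_{p→0} G(p) = G(0) = num(0)/den(0) = 10/4.8 = 2.083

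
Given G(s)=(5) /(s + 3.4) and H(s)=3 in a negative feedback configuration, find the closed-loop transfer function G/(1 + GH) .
Closed-loop T = G/(1+GH).
Numerator: G_num * H_den = 5.
Denominator: G_den * H_den + G_num * H_num = (s + 3.4) + (15) = s + 18.4.
T(s) = (5)/(s + 18.4)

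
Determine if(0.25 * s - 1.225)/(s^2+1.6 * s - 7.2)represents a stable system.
Denominator: s^2 + 1.6*s - 7.2 = (s - 2)(s + 3.6). Poles: -3.6, 2. All Re(p)<0: No (unstable)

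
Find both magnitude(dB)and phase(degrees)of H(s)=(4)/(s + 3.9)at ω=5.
Substitute s = j*5: H(j5) = 0.387963 - 0.497389j.
|H| = 20*log₁₀(sqrt(Re²+Im²)) = -4.00 dB.
∠H = atan2(Im, Re) = -52.05°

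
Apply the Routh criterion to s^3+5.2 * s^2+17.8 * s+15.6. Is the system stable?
Routh array:
s^3: [1, 17.8]; s^2: [5.2, 15.6]; s^1: [14.8]; s^0: [15.6]
First column: [1, 5.2, 14.8, 15.6]. Sign changes = 0.
Yes, stable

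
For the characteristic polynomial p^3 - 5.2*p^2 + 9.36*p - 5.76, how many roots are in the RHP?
p^3 - 5.2*p^2 + 9.36*p - 5.76 = (p - 1.6)(p^2 - 3.6*p + 3.6). Poles: 1.6, 1.8 + 0.6j, 1.8 - 0.6j. RHP poles (Re>0): 3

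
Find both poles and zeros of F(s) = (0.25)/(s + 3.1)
Set denominator = 0: s + 3.1 = 0 → Poles: -3.1
Numerator is a nonzero constant (0.25) → Zeros: none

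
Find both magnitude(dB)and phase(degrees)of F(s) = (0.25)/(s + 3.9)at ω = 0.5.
Substitute s = j*0.5: F(j0.5) = 0.063066 - 0.00808538j.
|F| = 20*log₁₀(sqrt(Re²+Im²)) = -23.93 dB.
∠F = atan2(Im, Re) = -7.31°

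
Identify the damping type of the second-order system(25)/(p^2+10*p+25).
Standard form: ωn²/(p²+2ζωn·p+ωn²) gives ωn=5, ζ=1.
Critically damped (ζ = 1)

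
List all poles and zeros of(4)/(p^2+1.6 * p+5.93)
Set denominator = 0: p^2 + 1.6*p + 5.93 = 0 → Poles: -0.8 + 2.3j, -0.8 - 2.3j
Numerator is a nonzero constant (4) → Zeros: none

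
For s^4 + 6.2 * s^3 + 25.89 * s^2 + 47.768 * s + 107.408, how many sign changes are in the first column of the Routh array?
Routh array:
s^4: [1, 25.89, 107.408]; s^3: [6.2, 47.768]; s^2: [18.1855, 107.408]; s^1: [11.1493]; s^0: [107.408]
First column: [1, 6.2, 18.1855, 11.1493, 107.408]. Sign changes = 0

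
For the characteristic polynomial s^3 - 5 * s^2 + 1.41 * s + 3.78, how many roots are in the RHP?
s^3 - 5*s^2 + 1.41*s + 3.78 = (s - 1.2)(s - 4.5)(s + 0.7). Poles: -0.7, 1.2, 4.5. RHP poles (Re>0): 2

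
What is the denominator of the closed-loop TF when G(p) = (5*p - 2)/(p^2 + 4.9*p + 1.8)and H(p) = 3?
Characteristic poly = G_den * H_den + G_num * H_num = (p^2 + 4.9*p + 1.8) + (15*p - 6) = p^2 + 19.9*p - 4.2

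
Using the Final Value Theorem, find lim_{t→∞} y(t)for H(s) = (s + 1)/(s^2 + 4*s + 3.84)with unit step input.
FVT: lim_{t→∞} y(t) = lim_{s→0} s*Y(s) where Y(s) = H(s)/s.
= lim_{s→0} H(s) = H(0) = num(0)/den(0) = 1/3.84 = 0.2604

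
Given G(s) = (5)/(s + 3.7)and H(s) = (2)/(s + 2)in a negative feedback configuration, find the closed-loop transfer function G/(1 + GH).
Closed-loop T = G/(1+GH).
Numerator: G_num * H_den = 5*s + 10.
Denominator: G_den * H_den + G_num * H_num = (s^2 + 5.7*s + 7.4) + (10) = s^2 + 5.7*s + 17.4.
T(s) = (5*s + 10)/(s^2 + 5.7*s + 17.4)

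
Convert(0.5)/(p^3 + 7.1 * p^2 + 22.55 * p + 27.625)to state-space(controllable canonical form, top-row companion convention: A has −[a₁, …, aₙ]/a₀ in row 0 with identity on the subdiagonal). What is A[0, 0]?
Reachable canonical form for den = p^3 + 7.1*p^2 + 22.55*p + 27.625: top row of A = -[a₁,a₂,...,aₙ]/a₀, ones on the subdiagonal, zeros elsewhere.
A = [[-7.1, -22.55, -27.625], [1, 0, 0], [0, 1, 0]].
A[0,0] = -7.1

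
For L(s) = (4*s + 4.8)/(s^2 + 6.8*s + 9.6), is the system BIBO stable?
Denominator: s^2 + 6.8*s + 9.6 = (s + 2)(s + 4.8). Poles: -2, -4.8. All Re(p)<0: Yes (stable)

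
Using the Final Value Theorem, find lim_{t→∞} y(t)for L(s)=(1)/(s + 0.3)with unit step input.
FVT: lim_{t→∞} y(t) = lim_{s→0} s*Y(s) where Y(s) = L(s)/s.
= lim_{s→0} L(s) = L(0) = num(0)/den(0) = 1/0.3 = 3.333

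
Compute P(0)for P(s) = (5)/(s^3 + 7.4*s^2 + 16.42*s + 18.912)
DC gain = P(0) = num(0)/den(0) = 5/18.912 = 0.2644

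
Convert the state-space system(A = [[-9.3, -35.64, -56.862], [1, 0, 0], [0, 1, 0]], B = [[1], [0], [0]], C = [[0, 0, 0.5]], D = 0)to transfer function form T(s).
T(s) = C(sI - A)⁻¹B + D.
Characteristic polynomial det(sI - A) = s^3 + 9.3*s^2 + 35.64*s + 56.862.
Numerator from C·adj(sI-A)·B + D·det(sI-A) = 0.5.
T(s) = (0.5)/(s^3 + 9.3*s^2 + 35.64*s + 56.862)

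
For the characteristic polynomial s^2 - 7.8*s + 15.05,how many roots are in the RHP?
s^2 - 7.8*s + 15.05 = (s - 4.3)(s - 3.5). Poles: 3.5, 4.3. RHP poles (Re>0): 2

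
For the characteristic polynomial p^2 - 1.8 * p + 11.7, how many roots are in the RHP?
Poles: 0.9 + 3.3j, 0.9 - 3.3j. RHP poles (Re>0): 2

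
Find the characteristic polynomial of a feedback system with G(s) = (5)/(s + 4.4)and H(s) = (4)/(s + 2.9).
Characteristic poly = G_den * H_den + G_num * H_num = (s^2 + 7.3*s + 12.76) + (20) = s^2 + 7.3*s + 32.76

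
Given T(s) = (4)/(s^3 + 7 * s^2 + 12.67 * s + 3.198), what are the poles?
Set denominator = 0: s^3 + 7*s^2 + 12.67*s + 3.198 = (s + 4.1)(s + 0.3)(s + 2.6) = 0 → Poles: -0.3, -2.6, -4.1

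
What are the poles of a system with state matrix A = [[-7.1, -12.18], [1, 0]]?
Eigenvalues solve det(λI - A) = 0.
Characteristic polynomial: λ^2 + 7.1*λ + 12.18 = 0.
Factor: (λ + 4.2)(λ + 2.9) = 0.
Roots: -2.9, -4.2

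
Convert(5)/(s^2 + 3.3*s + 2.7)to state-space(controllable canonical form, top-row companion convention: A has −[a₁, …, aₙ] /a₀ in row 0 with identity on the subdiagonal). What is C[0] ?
Reachable canonical form: C = numerator coefficients (right-aligned, zero-padded to length n).
num = 5, C = [[0, 5]].
C[0] = 0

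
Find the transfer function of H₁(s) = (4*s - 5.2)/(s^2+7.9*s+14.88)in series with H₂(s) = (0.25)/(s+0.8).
Series: H = H₁ · H₂ = (n₁·n₂)/(d₁·d₂).
Num: n₁·n₂ = s - 1.3. Den: d₁·d₂ = s^3 + 8.7*s^2 + 21.2*s + 11.904.
H(s) = (s - 1.3)/(s^3 + 8.7*s^2 + 21.2*s + 11.904)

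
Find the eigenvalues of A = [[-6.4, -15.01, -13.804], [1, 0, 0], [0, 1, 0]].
Eigenvalues solve det(λI - A) = 0.
Characteristic polynomial: λ^3 + 6.4*λ^2 + 15.01*λ + 13.804 = 0.
Factor: (λ + 2.8)(λ^2 + 3.6*λ + 4.93) = 0.
Roots: -1.8 + 1.3j, -1.8 - 1.3j, -2.8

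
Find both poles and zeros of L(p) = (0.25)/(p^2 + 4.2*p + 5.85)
Set denominator = 0: p^2 + 4.2*p + 5.85 = 0 → Poles: -2.1 + 1.2j, -2.1 - 1.2j
Numerator is a nonzero constant (0.25) → Zeros: none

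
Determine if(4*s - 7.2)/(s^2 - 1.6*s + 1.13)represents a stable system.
Denominator: s^2 - 1.6*s + 1.13. Poles: 0.8 + 0.7j, 0.8 - 0.7j. All Re(p)<0: No (unstable)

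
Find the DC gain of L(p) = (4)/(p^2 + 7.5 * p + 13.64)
DC gain = L(0) = num(0)/den(0) = 4/13.64 = 0.2933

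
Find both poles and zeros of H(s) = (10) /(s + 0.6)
Set denominator = 0: s + 0.6 = 0 → Poles: -0.6
Numerator is a nonzero constant (10) → Zeros: none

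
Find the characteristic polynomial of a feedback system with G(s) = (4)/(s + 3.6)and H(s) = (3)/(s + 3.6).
Characteristic poly = G_den * H_den + G_num * H_num = (s^2 + 7.2*s + 12.96) + (12) = s^2 + 7.2*s + 24.96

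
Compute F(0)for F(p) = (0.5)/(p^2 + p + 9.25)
DC gain = F(0) = num(0)/den(0) = 0.5/9.25 = 0.05405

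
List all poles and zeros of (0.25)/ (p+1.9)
Set denominator = 0: p + 1.9 = 0 → Poles: -1.9
Numerator is a nonzero constant (0.25) → Zeros: none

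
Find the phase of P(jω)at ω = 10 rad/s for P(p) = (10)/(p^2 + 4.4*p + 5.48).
Substitute p = j*10: P(j10) = -0.0869547 - 0.0404783j.
∠P(j10) = atan2(Im, Re) = atan2(-0.0404783, -0.0869547) = -155.04°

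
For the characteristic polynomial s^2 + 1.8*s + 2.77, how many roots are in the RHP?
Poles: -0.9 + 1.4j, -0.9 - 1.4j. RHP poles (Re>0): 0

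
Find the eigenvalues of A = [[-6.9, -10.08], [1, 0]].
Eigenvalues solve det(λI - A) = 0.
Characteristic polynomial: λ^2 + 6.9*λ + 10.08 = 0.
Factor: (λ + 2.1)(λ + 4.8) = 0.
Roots: -2.1, -4.8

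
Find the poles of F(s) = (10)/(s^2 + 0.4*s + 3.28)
Set denominator = 0: s^2 + 0.4*s + 3.28 = 0 → Poles: -0.2 + 1.8j, -0.2 - 1.8j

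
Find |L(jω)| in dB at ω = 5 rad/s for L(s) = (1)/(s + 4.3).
Substitute s = j*5: L(j5) = 0.0988733 - 0.114969j.
|L(j5)| = sqrt(Re² + Im²) = 0.1516.
20*log₁₀(0.1516) = -16.38 dB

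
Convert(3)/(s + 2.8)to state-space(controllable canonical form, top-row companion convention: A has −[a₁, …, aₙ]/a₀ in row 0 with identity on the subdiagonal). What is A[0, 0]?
Reachable canonical form for den = s + 2.8: top row of A = -[a₁,a₂,...,aₙ]/a₀, ones on the subdiagonal, zeros elsewhere.
A = [[-2.8]].
A[0,0] = -2.8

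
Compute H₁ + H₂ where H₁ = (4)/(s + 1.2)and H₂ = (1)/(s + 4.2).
Parallel: H = H₁ + H₂ = (n₁·d₂ + n₂·d₁)/(d₁·d₂).
n₁·d₂ = 4*s + 16.8. n₂·d₁ = s + 1.2. Sum = 5*s + 18. d₁·d₂ = s^2 + 5.4*s + 5.04.
H(s) = (5*s + 18)/(s^2 + 5.4*s + 5.04)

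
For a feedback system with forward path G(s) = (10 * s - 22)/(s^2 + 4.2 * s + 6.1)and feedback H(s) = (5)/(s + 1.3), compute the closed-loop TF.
Closed-loop T = G/(1+GH).
Numerator: G_num * H_den = 10*s^2 - 9*s - 28.6.
Denominator: G_den * H_den + G_num * H_num = (s^3 + 5.5*s^2 + 11.56*s + 7.93) + (50*s - 110) = s^3 + 5.5*s^2 + 61.56*s - 102.07.
T(s) = (10*s^2 - 9*s - 28.6)/(s^3 + 5.5*s^2 + 61.56*s - 102.07)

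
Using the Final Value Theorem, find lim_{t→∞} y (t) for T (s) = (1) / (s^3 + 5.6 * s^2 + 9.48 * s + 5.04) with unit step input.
FVT: lim_{t→∞} y(t) = lim_{s→0} s*Y(s) where Y(s) = T(s)/s.
= lim_{s→0} T(s) = T(0) = num(0)/den(0) = 1/5.04 = 0.1984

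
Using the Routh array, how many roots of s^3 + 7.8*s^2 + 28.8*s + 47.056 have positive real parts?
Routh array:
s^3: [1, 28.8]; s^2: [7.8, 47.056]; s^1: [22.7672]; s^0: [47.056]
First column: [1, 7.8, 22.7672, 47.056]. Sign changes = RHP roots = 0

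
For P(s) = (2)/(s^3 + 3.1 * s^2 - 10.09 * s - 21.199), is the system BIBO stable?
Denominator: s^3 + 3.1*s^2 - 10.09*s - 21.199 = (s - 2.9)(s + 1.7)(s + 4.3). Poles: -1.7, -4.3, 2.9. All Re(p)<0: No (unstable)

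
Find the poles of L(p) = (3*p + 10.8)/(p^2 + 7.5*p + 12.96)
Set denominator = 0: p^2 + 7.5*p + 12.96 = (p + 4.8)(p + 2.7) = 0 → Poles: -2.7, -4.8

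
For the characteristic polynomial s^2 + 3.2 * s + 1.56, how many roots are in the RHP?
s^2 + 3.2*s + 1.56 = (s + 2.6)(s + 0.6). Poles: -0.6, -2.6. RHP poles (Re>0): 0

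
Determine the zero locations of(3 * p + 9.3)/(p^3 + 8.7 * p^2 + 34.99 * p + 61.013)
Set numerator = 0: 3*p + 9.3 = 0 → Zeros: -3.1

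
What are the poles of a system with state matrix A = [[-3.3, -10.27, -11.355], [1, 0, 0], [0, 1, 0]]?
Eigenvalues solve det(λI - A) = 0.
Characteristic polynomial: λ^3 + 3.3*λ^2 + 10.27*λ + 11.355 = 0.
Factor: (λ + 1.5)(λ^2 + 1.8*λ + 7.57) = 0.
Roots: -0.9 + 2.6j, -0.9 - 2.6j, -1.5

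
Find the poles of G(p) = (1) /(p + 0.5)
Set denominator = 0: p + 0.5 = 0 → Poles: -0.5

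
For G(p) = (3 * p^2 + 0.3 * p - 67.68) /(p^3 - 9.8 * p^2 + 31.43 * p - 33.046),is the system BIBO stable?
Denominator: p^3 - 9.8*p^2 + 31.43*p - 33.046 = (p - 4.1)(p - 2.6)(p - 3.1). Poles: 2.6, 3.1, 4.1. All Re(p)<0: No (unstable)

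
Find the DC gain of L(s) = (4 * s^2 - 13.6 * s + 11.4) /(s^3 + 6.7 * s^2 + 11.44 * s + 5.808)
DC gain = L(0) = num(0)/den(0) = 11.4/5.808 = 1.963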